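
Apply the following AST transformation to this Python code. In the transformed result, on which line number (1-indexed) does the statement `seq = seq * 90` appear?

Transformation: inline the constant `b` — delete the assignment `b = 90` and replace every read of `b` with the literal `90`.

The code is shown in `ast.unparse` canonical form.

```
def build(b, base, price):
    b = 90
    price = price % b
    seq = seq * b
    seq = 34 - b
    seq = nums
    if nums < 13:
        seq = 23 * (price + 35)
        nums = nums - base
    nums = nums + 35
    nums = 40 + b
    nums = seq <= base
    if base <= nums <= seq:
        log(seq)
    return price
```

3

Transformed code:
def build(b, base, price):
    price = price % 90
    seq = seq * 90
    seq = 34 - 90
    seq = nums
    if nums < 13:
        seq = 23 * (price + 35)
        nums = nums - base
    nums = nums + 35
    nums = 40 + 90
    nums = seq <= base
    if base <= nums <= seq:
        log(seq)
    return price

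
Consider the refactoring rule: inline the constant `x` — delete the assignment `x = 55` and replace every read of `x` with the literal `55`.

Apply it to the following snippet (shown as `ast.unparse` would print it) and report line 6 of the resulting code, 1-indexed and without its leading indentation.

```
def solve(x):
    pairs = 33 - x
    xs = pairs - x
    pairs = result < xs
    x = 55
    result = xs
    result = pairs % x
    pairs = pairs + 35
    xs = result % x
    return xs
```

Transformed code:
def solve(x):
    pairs = 33 - 55
    xs = pairs - 55
    pairs = result < xs
    result = xs
    result = pairs % 55
    pairs = pairs + 35
    xs = result % 55
    return xs

result = pairs % 55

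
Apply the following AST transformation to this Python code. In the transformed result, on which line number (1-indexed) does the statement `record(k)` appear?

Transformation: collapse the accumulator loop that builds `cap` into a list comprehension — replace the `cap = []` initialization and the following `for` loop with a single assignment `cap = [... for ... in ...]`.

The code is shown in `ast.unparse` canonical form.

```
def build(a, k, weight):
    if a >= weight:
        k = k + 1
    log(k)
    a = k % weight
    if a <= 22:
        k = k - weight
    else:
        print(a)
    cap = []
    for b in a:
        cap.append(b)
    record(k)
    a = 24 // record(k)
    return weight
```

11

Transformed code:
def build(a, k, weight):
    if a >= weight:
        k = k + 1
    log(k)
    a = k % weight
    if a <= 22:
        k = k - weight
    else:
        print(a)
    cap = [b for b in a]
    record(k)
    a = 24 // record(k)
    return weight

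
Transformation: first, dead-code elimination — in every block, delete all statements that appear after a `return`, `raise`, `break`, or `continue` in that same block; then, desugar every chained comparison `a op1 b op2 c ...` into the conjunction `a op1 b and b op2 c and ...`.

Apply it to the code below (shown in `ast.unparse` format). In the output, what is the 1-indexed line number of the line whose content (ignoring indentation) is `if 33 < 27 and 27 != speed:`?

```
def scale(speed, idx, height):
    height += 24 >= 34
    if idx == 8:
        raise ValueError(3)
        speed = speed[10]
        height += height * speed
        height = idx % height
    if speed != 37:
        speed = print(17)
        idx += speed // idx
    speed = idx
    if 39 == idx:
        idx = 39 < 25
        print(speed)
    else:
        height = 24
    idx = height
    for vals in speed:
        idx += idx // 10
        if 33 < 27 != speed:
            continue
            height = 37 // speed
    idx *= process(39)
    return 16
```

17

Transformed code:
def scale(speed, idx, height):
    height += 24 >= 34
    if idx == 8:
        raise ValueError(3)
    if speed != 37:
        speed = print(17)
        idx += speed // idx
    speed = idx
    if 39 == idx:
        idx = 39 < 25
        print(speed)
    else:
        height = 24
    idx = height
    for vals in speed:
        idx += idx // 10
        if 33 < 27 and 27 != speed:
            continue
    idx *= process(39)
    return 16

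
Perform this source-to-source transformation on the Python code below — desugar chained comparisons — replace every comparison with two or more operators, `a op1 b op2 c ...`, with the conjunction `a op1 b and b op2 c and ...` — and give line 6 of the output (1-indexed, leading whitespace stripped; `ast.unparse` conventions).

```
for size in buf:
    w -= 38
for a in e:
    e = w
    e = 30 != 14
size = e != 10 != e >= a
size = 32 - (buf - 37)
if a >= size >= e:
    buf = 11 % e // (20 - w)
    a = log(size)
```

size = e != 10 and 10 != e and (e >= a)

Transformed code:
for size in buf:
    w -= 38
for a in e:
    e = w
    e = 30 != 14
size = e != 10 and 10 != e and (e >= a)
size = 32 - (buf - 37)
if a >= size and size >= e:
    buf = 11 % e // (20 - w)
    a = log(size)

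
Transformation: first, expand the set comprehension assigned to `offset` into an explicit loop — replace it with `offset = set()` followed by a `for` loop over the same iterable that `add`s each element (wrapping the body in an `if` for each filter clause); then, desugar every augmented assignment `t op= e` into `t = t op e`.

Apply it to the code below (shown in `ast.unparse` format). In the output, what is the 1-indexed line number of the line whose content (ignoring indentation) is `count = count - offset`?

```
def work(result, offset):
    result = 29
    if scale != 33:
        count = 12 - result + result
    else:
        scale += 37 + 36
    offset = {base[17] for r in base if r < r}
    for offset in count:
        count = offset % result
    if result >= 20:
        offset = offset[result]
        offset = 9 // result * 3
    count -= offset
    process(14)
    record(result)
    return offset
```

Transformed code:
def work(result, offset):
    result = 29
    if scale != 33:
        count = 12 - result + result
    else:
        scale = scale + (37 + 36)
    offset = set()
    for r in base:
        if r < r:
            offset.add(base[17])
    for offset in count:
        count = offset % result
    if result >= 20:
        offset = offset[result]
        offset = 9 // result * 3
    count = count - offset
    process(14)
    record(result)
    return offset

16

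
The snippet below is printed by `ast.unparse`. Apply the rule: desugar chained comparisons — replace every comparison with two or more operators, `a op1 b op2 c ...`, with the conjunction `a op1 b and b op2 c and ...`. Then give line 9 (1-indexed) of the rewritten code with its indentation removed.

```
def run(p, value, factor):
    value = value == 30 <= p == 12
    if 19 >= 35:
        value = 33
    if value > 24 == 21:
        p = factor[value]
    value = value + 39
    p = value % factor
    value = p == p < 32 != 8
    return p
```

value = p == p and p < 32 and (32 != 8)

Transformed code:
def run(p, value, factor):
    value = value == 30 and 30 <= p and (p == 12)
    if 19 >= 35:
        value = 33
    if value > 24 and 24 == 21:
        p = factor[value]
    value = value + 39
    p = value % factor
    value = p == p and p < 32 and (32 != 8)
    return p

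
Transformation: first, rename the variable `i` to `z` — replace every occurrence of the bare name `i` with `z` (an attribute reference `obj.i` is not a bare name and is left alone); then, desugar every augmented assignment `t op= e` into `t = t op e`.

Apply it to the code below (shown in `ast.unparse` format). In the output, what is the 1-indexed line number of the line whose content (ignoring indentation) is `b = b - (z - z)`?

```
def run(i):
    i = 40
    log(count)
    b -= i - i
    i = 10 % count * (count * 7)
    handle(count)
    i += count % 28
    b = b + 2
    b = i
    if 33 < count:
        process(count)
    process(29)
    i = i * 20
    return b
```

4

Transformed code:
def run(z):
    z = 40
    log(count)
    b = b - (z - z)
    z = 10 % count * (count * 7)
    handle(count)
    z = z + count % 28
    b = b + 2
    b = z
    if 33 < count:
        process(count)
    process(29)
    z = z * 20
    return b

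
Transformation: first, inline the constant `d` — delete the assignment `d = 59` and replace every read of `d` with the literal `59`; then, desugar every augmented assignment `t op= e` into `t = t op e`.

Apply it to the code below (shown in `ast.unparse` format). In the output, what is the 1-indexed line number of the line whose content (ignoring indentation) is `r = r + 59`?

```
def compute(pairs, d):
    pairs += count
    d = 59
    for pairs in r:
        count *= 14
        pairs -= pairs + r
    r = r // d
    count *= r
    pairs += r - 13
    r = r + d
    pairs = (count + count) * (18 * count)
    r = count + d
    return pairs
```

Transformed code:
def compute(pairs, d):
    pairs = pairs + count
    for pairs in r:
        count = count * 14
        pairs = pairs - (pairs + r)
    r = r // 59
    count = count * r
    pairs = pairs + (r - 13)
    r = r + 59
    pairs = (count + count) * (18 * count)
    r = count + 59
    return pairs

9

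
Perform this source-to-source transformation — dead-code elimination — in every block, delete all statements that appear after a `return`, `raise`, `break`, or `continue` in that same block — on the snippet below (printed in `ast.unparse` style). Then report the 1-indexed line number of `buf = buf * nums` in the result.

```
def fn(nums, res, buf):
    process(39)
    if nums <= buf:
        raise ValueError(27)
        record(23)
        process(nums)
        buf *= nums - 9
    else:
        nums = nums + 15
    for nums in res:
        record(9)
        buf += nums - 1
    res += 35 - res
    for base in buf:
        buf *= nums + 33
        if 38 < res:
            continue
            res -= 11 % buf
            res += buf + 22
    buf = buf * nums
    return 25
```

15

Transformed code:
def fn(nums, res, buf):
    process(39)
    if nums <= buf:
        raise ValueError(27)
    else:
        nums = nums + 15
    for nums in res:
        record(9)
        buf += nums - 1
    res += 35 - res
    for base in buf:
        buf *= nums + 33
        if 38 < res:
            continue
    buf = buf * nums
    return 25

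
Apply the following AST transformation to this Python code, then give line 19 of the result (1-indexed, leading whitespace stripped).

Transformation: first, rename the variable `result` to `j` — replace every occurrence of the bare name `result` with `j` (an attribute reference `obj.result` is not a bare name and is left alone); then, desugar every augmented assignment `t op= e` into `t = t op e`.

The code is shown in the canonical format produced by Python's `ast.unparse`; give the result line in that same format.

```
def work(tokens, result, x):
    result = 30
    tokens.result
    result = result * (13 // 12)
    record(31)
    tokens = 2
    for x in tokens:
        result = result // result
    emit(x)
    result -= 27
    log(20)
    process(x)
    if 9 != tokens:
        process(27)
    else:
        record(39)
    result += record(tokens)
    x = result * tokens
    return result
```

return j

Transformed code:
def work(tokens, j, x):
    j = 30
    tokens.result
    j = j * (13 // 12)
    record(31)
    tokens = 2
    for x in tokens:
        j = j // j
    emit(x)
    j = j - 27
    log(20)
    process(x)
    if 9 != tokens:
        process(27)
    else:
        record(39)
    j = j + record(tokens)
    x = j * tokens
    return j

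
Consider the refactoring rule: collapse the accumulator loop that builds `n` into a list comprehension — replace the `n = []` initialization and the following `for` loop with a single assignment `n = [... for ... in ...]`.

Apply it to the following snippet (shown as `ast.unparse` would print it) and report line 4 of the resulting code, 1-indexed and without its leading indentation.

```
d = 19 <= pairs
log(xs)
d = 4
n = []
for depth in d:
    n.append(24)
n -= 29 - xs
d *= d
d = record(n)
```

Transformed code:
d = 19 <= pairs
log(xs)
d = 4
n = [24 for depth in d]
n -= 29 - xs
d *= d
d = record(n)

n = [24 for depth in d]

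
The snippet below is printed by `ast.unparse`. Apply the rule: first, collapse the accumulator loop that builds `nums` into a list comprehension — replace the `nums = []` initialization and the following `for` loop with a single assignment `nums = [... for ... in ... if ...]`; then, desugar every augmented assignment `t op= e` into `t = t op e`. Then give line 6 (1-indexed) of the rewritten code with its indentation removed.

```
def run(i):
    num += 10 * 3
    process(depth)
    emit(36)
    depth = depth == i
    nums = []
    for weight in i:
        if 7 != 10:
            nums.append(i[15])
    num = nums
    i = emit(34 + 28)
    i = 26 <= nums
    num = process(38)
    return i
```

nums = [i[15] for weight in i if 7 != 10]

Transformed code:
def run(i):
    num = num + 10 * 3
    process(depth)
    emit(36)
    depth = depth == i
    nums = [i[15] for weight in i if 7 != 10]
    num = nums
    i = emit(34 + 28)
    i = 26 <= nums
    num = process(38)
    return i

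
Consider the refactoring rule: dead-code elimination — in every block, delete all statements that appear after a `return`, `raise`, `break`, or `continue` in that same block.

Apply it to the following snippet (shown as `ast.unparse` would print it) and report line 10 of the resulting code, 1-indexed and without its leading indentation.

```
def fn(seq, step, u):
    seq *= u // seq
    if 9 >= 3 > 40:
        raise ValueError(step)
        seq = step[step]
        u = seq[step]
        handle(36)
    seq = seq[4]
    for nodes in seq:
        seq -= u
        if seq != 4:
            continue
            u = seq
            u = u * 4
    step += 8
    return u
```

Transformed code:
def fn(seq, step, u):
    seq *= u // seq
    if 9 >= 3 > 40:
        raise ValueError(step)
    seq = seq[4]
    for nodes in seq:
        seq -= u
        if seq != 4:
            continue
    step += 8
    return u

step += 8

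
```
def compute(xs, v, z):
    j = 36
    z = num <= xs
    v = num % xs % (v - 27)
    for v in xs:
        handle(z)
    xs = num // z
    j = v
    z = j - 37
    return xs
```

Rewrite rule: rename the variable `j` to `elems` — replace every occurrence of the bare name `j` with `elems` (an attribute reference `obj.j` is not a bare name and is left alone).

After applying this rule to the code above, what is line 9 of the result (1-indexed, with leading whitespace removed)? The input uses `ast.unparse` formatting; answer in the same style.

z = elems - 37

Transformed code:
def compute(xs, v, z):
    elems = 36
    z = num <= xs
    v = num % xs % (v - 27)
    for v in xs:
        handle(z)
    xs = num // z
    elems = v
    z = elems - 37
    return xs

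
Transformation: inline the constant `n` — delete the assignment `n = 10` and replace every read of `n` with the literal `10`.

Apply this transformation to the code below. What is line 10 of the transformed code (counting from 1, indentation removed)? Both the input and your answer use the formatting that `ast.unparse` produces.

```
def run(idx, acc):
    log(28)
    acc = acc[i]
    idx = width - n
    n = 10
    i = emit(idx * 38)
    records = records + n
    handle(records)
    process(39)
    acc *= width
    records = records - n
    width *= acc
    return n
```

Transformed code:
def run(idx, acc):
    log(28)
    acc = acc[i]
    idx = width - 10
    i = emit(idx * 38)
    records = records + 10
    handle(records)
    process(39)
    acc *= width
    records = records - 10
    width *= acc
    return 10

records = records - 10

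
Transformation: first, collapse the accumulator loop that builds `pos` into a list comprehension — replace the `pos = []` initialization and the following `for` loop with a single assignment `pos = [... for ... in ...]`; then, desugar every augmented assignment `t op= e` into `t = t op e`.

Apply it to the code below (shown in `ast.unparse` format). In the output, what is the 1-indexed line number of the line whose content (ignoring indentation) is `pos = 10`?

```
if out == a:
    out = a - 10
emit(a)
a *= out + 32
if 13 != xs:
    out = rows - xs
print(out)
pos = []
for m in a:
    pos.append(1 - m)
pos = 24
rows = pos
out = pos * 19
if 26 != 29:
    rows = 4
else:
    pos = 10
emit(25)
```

15

Transformed code:
if out == a:
    out = a - 10
emit(a)
a = a * (out + 32)
if 13 != xs:
    out = rows - xs
print(out)
pos = [1 - m for m in a]
pos = 24
rows = pos
out = pos * 19
if 26 != 29:
    rows = 4
else:
    pos = 10
emit(25)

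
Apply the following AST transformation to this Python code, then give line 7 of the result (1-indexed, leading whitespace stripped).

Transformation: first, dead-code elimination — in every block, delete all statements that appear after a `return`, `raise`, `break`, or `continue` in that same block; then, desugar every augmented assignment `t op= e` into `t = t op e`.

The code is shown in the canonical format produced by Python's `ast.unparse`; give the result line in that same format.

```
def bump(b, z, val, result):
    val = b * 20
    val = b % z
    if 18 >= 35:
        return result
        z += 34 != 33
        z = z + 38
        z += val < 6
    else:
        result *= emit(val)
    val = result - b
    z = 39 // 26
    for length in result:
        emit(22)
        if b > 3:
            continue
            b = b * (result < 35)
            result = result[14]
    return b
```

result = result * emit(val)

Transformed code:
def bump(b, z, val, result):
    val = b * 20
    val = b % z
    if 18 >= 35:
        return result
    else:
        result = result * emit(val)
    val = result - b
    z = 39 // 26
    for length in result:
        emit(22)
        if b > 3:
            continue
    return b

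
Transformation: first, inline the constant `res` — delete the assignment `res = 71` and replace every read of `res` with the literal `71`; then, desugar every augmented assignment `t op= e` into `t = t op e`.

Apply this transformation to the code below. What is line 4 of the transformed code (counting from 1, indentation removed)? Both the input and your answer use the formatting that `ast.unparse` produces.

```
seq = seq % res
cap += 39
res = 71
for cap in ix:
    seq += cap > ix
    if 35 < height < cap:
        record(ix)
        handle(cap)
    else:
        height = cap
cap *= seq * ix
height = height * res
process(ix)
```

seq = seq + (cap > ix)

Transformed code:
seq = seq % 71
cap = cap + 39
for cap in ix:
    seq = seq + (cap > ix)
    if 35 < height < cap:
        record(ix)
        handle(cap)
    else:
        height = cap
cap = cap * (seq * ix)
height = height * 71
process(ix)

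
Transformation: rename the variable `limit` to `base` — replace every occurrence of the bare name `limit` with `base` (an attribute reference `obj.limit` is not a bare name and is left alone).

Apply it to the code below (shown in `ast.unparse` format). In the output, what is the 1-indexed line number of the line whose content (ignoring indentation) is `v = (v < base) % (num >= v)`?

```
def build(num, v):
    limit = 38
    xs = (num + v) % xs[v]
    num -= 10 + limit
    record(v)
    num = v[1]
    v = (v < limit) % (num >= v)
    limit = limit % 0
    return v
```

Transformed code:
def build(num, v):
    base = 38
    xs = (num + v) % xs[v]
    num -= 10 + base
    record(v)
    num = v[1]
    v = (v < base) % (num >= v)
    base = base % 0
    return v

7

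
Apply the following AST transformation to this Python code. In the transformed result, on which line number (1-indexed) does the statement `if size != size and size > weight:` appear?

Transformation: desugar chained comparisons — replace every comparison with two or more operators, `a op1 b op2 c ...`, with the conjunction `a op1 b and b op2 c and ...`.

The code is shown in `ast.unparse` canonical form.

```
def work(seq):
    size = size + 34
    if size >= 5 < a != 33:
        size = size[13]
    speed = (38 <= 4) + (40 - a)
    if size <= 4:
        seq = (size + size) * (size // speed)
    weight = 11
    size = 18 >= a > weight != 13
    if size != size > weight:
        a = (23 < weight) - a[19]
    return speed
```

Transformed code:
def work(seq):
    size = size + 34
    if size >= 5 and 5 < a and (a != 33):
        size = size[13]
    speed = (38 <= 4) + (40 - a)
    if size <= 4:
        seq = (size + size) * (size // speed)
    weight = 11
    size = 18 >= a and a > weight and (weight != 13)
    if size != size and size > weight:
        a = (23 < weight) - a[19]
    return speed

10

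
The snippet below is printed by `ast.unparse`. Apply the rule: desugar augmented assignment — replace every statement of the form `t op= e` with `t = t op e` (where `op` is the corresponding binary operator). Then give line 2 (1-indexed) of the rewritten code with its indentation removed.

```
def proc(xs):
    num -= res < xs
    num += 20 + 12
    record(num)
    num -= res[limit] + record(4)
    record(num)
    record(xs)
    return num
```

Transformed code:
def proc(xs):
    num = num - (res < xs)
    num = num + (20 + 12)
    record(num)
    num = num - (res[limit] + record(4))
    record(num)
    record(xs)
    return num

num = num - (res < xs)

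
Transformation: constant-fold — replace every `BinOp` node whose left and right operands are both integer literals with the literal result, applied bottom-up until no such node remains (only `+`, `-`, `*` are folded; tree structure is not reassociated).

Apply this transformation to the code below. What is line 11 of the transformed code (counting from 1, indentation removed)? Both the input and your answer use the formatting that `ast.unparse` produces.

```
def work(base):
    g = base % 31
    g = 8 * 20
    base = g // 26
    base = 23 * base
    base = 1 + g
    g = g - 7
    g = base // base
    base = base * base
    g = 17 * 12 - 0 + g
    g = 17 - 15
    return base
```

Transformed code:
def work(base):
    g = base % 31
    g = 160
    base = g // 26
    base = 23 * base
    base = 1 + g
    g = g - 7
    g = base // base
    base = base * base
    g = 204 + g
    g = 2
    return base

g = 2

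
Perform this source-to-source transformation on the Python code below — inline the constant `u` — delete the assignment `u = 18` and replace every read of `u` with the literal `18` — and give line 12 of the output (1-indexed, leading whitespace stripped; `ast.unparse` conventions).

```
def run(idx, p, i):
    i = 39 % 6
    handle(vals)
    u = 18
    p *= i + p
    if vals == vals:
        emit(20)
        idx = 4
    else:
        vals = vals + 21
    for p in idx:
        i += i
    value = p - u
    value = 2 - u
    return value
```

value = p - 18

Transformed code:
def run(idx, p, i):
    i = 39 % 6
    handle(vals)
    p *= i + p
    if vals == vals:
        emit(20)
        idx = 4
    else:
        vals = vals + 21
    for p in idx:
        i += i
    value = p - 18
    value = 2 - 18
    return value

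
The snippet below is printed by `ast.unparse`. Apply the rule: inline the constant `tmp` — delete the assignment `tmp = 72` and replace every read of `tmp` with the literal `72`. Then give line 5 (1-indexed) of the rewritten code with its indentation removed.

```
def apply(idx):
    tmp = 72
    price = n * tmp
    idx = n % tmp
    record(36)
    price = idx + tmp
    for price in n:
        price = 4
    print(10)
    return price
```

price = idx + 72

Transformed code:
def apply(idx):
    price = n * 72
    idx = n % 72
    record(36)
    price = idx + 72
    for price in n:
        price = 4
    print(10)
    return price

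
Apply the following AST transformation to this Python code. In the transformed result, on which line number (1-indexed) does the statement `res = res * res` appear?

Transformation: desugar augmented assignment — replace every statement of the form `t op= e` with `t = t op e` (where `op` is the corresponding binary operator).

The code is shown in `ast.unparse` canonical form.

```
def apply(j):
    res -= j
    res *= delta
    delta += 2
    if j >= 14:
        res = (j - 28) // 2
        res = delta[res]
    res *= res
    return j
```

8

Transformed code:
def apply(j):
    res = res - j
    res = res * delta
    delta = delta + 2
    if j >= 14:
        res = (j - 28) // 2
        res = delta[res]
    res = res * res
    return j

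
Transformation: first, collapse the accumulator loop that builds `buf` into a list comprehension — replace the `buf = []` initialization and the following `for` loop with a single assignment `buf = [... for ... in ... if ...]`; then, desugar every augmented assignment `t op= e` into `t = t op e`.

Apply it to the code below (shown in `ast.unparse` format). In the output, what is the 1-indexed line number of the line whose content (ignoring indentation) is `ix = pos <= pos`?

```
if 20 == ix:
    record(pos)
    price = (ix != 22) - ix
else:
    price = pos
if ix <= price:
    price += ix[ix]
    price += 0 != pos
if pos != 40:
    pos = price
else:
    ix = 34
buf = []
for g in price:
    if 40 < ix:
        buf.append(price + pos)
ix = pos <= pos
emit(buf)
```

14

Transformed code:
if 20 == ix:
    record(pos)
    price = (ix != 22) - ix
else:
    price = pos
if ix <= price:
    price = price + ix[ix]
    price = price + (0 != pos)
if pos != 40:
    pos = price
else:
    ix = 34
buf = [price + pos for g in price if 40 < ix]
ix = pos <= pos
emit(buf)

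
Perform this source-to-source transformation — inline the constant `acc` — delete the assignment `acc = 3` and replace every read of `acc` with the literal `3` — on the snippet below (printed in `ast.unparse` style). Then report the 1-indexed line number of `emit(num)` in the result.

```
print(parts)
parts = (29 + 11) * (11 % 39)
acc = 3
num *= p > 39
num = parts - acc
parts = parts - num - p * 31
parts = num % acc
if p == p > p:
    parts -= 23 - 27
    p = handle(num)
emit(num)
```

Transformed code:
print(parts)
parts = (29 + 11) * (11 % 39)
num *= p > 39
num = parts - 3
parts = parts - num - p * 31
parts = num % 3
if p == p > p:
    parts -= 23 - 27
    p = handle(num)
emit(num)

10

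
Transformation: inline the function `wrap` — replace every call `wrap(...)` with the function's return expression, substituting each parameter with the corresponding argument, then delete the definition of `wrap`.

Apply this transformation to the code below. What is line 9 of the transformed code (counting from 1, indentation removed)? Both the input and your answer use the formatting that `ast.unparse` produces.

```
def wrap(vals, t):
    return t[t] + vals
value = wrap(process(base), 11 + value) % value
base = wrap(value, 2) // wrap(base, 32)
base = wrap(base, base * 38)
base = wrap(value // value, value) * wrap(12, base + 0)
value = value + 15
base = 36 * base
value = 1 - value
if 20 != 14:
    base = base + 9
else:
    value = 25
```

base = base + 9

Transformed code:
value = ((11 + value)[11 + value] + process(base)) % value
base = (2[2] + value) // (32[32] + base)
base = (base * 38)[base * 38] + base
base = (value[value] + value // value) * ((base + 0)[base + 0] + 12)
value = value + 15
base = 36 * base
value = 1 - value
if 20 != 14:
    base = base + 9
else:
    value = 25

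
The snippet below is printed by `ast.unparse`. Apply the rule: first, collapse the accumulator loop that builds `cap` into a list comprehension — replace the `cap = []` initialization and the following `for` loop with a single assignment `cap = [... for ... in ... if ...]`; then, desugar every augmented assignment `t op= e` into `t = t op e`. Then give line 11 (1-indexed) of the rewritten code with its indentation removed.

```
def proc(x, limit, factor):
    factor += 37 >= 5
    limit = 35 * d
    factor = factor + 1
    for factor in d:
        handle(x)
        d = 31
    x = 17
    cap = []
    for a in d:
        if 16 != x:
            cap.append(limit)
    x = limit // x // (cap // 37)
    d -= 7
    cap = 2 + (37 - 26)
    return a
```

Transformed code:
def proc(x, limit, factor):
    factor = factor + (37 >= 5)
    limit = 35 * d
    factor = factor + 1
    for factor in d:
        handle(x)
        d = 31
    x = 17
    cap = [limit for a in d if 16 != x]
    x = limit // x // (cap // 37)
    d = d - 7
    cap = 2 + (37 - 26)
    return a

d = d - 7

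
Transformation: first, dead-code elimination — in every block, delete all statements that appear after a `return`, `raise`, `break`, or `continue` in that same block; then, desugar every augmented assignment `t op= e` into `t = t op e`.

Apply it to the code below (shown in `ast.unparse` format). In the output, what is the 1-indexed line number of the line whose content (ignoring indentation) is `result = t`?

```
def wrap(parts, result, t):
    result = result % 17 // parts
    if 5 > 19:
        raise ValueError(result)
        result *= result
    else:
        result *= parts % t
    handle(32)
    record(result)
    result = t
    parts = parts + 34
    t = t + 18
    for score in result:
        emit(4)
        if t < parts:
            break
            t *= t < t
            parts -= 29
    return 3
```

Transformed code:
def wrap(parts, result, t):
    result = result % 17 // parts
    if 5 > 19:
        raise ValueError(result)
    else:
        result = result * (parts % t)
    handle(32)
    record(result)
    result = t
    parts = parts + 34
    t = t + 18
    for score in result:
        emit(4)
        if t < parts:
            break
    return 3

9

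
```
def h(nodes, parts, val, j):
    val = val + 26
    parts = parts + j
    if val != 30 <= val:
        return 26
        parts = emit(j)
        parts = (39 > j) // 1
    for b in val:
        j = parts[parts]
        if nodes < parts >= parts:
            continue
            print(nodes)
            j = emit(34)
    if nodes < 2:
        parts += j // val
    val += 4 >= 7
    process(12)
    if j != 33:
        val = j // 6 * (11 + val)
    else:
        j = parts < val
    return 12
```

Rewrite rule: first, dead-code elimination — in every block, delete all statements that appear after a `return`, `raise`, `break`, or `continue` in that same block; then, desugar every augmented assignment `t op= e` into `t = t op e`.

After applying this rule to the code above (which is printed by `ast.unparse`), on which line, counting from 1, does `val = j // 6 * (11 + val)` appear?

15

Transformed code:
def h(nodes, parts, val, j):
    val = val + 26
    parts = parts + j
    if val != 30 <= val:
        return 26
    for b in val:
        j = parts[parts]
        if nodes < parts >= parts:
            continue
    if nodes < 2:
        parts = parts + j // val
    val = val + (4 >= 7)
    process(12)
    if j != 33:
        val = j // 6 * (11 + val)
    else:
        j = parts < val
    return 12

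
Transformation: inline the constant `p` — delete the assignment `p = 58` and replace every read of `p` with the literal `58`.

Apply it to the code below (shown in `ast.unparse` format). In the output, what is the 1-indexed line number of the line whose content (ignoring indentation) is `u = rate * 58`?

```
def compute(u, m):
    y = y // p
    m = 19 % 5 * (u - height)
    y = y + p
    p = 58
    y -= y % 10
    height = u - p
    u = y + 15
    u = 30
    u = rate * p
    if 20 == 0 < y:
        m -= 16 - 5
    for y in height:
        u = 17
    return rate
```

Transformed code:
def compute(u, m):
    y = y // 58
    m = 19 % 5 * (u - height)
    y = y + 58
    y -= y % 10
    height = u - 58
    u = y + 15
    u = 30
    u = rate * 58
    if 20 == 0 < y:
        m -= 16 - 5
    for y in height:
        u = 17
    return rate

9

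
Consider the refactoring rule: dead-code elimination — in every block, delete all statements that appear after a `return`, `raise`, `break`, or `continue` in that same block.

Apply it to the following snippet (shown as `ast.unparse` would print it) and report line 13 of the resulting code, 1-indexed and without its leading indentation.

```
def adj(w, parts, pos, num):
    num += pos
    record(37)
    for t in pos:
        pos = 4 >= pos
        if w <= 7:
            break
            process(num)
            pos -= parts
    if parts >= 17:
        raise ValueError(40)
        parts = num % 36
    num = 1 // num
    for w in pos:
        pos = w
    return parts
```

return parts

Transformed code:
def adj(w, parts, pos, num):
    num += pos
    record(37)
    for t in pos:
        pos = 4 >= pos
        if w <= 7:
            break
    if parts >= 17:
        raise ValueError(40)
    num = 1 // num
    for w in pos:
        pos = w
    return parts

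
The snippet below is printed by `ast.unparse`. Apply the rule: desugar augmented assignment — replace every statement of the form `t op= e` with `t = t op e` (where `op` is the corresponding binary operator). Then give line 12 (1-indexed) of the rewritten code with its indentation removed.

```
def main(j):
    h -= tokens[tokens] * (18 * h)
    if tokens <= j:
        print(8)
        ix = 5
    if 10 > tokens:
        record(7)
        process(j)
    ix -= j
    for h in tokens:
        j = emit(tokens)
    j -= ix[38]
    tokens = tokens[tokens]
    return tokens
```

Transformed code:
def main(j):
    h = h - tokens[tokens] * (18 * h)
    if tokens <= j:
        print(8)
        ix = 5
    if 10 > tokens:
        record(7)
        process(j)
    ix = ix - j
    for h in tokens:
        j = emit(tokens)
    j = j - ix[38]
    tokens = tokens[tokens]
    return tokens

j = j - ix[38]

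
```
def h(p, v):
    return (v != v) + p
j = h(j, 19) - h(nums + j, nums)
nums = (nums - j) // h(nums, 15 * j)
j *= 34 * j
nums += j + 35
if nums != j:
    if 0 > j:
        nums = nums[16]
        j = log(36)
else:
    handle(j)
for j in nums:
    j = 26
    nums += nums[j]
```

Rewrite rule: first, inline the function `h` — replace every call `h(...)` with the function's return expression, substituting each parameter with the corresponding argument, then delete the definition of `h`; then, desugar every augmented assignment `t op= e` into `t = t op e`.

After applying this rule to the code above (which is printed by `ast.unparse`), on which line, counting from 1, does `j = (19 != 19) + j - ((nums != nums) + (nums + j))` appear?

Transformed code:
j = (19 != 19) + j - ((nums != nums) + (nums + j))
nums = (nums - j) // ((15 * j != 15 * j) + nums)
j = j * (34 * j)
nums = nums + (j + 35)
if nums != j:
    if 0 > j:
        nums = nums[16]
        j = log(36)
else:
    handle(j)
for j in nums:
    j = 26
    nums = nums + nums[j]

1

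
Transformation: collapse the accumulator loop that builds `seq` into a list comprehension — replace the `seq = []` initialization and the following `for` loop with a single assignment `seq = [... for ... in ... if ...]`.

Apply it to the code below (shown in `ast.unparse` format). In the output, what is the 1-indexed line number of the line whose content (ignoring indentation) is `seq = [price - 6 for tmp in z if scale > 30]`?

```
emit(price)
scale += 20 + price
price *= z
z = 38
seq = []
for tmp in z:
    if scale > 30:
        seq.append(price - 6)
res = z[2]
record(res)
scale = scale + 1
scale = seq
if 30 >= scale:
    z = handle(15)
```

5

Transformed code:
emit(price)
scale += 20 + price
price *= z
z = 38
seq = [price - 6 for tmp in z if scale > 30]
res = z[2]
record(res)
scale = scale + 1
scale = seq
if 30 >= scale:
    z = handle(15)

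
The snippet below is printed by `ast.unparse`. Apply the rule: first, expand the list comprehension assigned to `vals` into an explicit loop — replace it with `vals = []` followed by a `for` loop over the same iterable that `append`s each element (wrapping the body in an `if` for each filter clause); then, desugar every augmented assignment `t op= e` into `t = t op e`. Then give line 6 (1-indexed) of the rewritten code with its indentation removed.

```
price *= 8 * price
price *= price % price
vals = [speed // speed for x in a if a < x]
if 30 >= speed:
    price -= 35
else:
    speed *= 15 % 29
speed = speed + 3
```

vals.append(speed // speed)

Transformed code:
price = price * (8 * price)
price = price * (price % price)
vals = []
for x in a:
    if a < x:
        vals.append(speed // speed)
if 30 >= speed:
    price = price - 35
else:
    speed = speed * (15 % 29)
speed = speed + 3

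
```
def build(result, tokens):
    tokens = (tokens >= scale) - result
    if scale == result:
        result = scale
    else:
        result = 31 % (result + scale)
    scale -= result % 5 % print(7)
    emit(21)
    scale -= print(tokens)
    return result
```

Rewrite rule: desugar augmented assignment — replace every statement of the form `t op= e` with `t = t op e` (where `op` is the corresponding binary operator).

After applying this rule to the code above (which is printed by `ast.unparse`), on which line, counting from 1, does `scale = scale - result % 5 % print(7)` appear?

7

Transformed code:
def build(result, tokens):
    tokens = (tokens >= scale) - result
    if scale == result:
        result = scale
    else:
        result = 31 % (result + scale)
    scale = scale - result % 5 % print(7)
    emit(21)
    scale = scale - print(tokens)
    return result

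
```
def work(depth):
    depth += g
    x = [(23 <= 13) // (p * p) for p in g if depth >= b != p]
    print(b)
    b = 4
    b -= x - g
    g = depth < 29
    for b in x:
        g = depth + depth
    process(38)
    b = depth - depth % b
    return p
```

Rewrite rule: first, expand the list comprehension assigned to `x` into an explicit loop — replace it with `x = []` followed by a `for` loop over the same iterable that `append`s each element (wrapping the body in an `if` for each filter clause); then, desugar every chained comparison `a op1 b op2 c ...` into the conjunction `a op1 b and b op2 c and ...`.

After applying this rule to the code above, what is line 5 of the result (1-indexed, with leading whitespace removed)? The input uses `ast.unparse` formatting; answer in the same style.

if depth >= b and b != p:

Transformed code:
def work(depth):
    depth += g
    x = []
    for p in g:
        if depth >= b and b != p:
            x.append((23 <= 13) // (p * p))
    print(b)
    b = 4
    b -= x - g
    g = depth < 29
    for b in x:
        g = depth + depth
    process(38)
    b = depth - depth % b
    return p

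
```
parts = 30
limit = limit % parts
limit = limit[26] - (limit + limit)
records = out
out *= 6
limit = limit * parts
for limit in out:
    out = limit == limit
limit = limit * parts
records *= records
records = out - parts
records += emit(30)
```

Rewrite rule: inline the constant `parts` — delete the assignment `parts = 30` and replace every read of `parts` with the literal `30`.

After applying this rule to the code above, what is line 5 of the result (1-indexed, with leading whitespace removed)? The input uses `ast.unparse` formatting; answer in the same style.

Transformed code:
limit = limit % 30
limit = limit[26] - (limit + limit)
records = out
out *= 6
limit = limit * 30
for limit in out:
    out = limit == limit
limit = limit * 30
records *= records
records = out - 30
records += emit(30)

limit = limit * 30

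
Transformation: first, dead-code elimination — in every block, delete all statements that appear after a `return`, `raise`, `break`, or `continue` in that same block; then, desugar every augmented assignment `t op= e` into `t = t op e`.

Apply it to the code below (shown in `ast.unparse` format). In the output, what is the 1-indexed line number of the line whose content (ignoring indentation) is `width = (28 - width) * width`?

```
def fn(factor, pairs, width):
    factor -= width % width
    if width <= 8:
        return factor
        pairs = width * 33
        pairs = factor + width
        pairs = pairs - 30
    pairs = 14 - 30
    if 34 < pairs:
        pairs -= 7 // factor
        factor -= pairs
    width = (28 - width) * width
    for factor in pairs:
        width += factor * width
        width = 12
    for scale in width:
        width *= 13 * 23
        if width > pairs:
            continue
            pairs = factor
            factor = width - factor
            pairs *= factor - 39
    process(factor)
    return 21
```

Transformed code:
def fn(factor, pairs, width):
    factor = factor - width % width
    if width <= 8:
        return factor
    pairs = 14 - 30
    if 34 < pairs:
        pairs = pairs - 7 // factor
        factor = factor - pairs
    width = (28 - width) * width
    for factor in pairs:
        width = width + factor * width
        width = 12
    for scale in width:
        width = width * (13 * 23)
        if width > pairs:
            continue
    process(factor)
    return 21

9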